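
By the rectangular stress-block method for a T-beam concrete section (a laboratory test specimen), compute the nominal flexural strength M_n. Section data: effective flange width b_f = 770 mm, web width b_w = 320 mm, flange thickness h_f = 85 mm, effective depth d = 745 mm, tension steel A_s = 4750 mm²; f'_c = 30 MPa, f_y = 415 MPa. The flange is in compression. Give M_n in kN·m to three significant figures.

M_n ≈ 1370 kN·m

Tension: T = A_s f_y = 4750 × 415 = 1971250 N.
Try a within the flange: a = T/(0.85 f'_c b_f) = 1971250/(0.85 × 30 × 770) = 100.39 mm.
a = 100.39 > h_f = 85 mm: the block extends into the web. Split into flange-overhang and web parts.
C_f = 0.85 f'_c (b_f − b_w) h_f = 0.85 × 30 × (770 − 320) × 85 = 975375 N.
Remaining web compression depth: a_w = (T − C_f)/(0.85 f'_c b_w) = (1971250 − 975375)/(0.85 × 30 × 320) = 122.04 mm.
M_n = C_f(d − h_f/2) + (T − C_f)(d − a_w/2) = 975375 × (745 − 42.5) + 995875 × (745 − 61.02) = 685.20 + 681.16 = 1366.36 × 10⁶ N·mm.
M_n = 1366.36 kN·m.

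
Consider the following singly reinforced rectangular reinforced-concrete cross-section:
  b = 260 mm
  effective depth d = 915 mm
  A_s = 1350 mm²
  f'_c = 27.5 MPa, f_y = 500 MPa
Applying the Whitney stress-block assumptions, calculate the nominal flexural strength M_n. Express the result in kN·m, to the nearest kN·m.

M_n ≈ 580 kN·m

T = A_s f_y = 1350 × 500 = 675000 N = 675 kN.
From C = T: a = T/(0.85 f'_c b) = 675000/(0.85 × 27.5 × 260) = 111.07 mm.
M_n = T(d − a/2) = 675 kN × (915 − 55.535) mm = 580.14 kN·m.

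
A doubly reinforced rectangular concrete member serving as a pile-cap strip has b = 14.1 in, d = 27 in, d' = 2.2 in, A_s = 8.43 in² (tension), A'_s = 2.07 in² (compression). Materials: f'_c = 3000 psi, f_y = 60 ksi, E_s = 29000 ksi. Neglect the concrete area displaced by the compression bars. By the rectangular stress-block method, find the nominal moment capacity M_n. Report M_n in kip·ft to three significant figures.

M_n ≈ 947 kip·ft

Assume both steels yield.
a = (A_s − A'_s) f_y/(0.85 f'_c b) = (8.43 − 2.07) × 60/(0.85 × 3 × 14.1) = 10.613 in.
c = a/β₁ = 10.613/0.85 = 12.486 in; ε'_s = 0.003(c − d')/c = 0.0025 ≥ ε_y = 0.0021, so the compression steel yields.
M_n = (A_s − A'_s) f_y (d − a/2) + A'_s f_y (d − d') = 381.6 × (27 − 5.3065) + 124.2 × (27 − 2.2) = 8278.2 + 3080.2 = 11358.4 kip·in = 11358.4/12 = 946.53 kip·ft.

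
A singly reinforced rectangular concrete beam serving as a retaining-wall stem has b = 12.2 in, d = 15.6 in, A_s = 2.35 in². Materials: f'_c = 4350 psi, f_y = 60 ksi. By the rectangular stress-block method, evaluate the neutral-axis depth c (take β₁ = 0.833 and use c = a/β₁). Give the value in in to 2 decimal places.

c ≈ 3.75 in

T = A_s f_y = 2.35 × 60 = 141 kips.
a = T/(0.85 f'_c b) = 141/(0.85 × 4.35 × 12.2) = 3.1257 in.
With β₁ = 0.833, c = a/β₁ = 3.1257/0.833 = 3.75 in.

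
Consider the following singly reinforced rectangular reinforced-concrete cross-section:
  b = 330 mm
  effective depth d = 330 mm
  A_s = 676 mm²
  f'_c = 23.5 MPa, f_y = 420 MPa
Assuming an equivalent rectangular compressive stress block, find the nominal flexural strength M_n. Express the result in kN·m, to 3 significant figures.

T = A_s f_y = 676 × 420 = 283920 N = 283.92 kN.
From C = T: a = T/(0.85 f'_c b) = 283920/(0.85 × 23.5 × 330) = 43.07 mm.
M_n = T(d − a/2) = 283.92 kN × (330 − 21.535) mm = 87.58 kN·m.

M_n ≈ 87.6 kN·m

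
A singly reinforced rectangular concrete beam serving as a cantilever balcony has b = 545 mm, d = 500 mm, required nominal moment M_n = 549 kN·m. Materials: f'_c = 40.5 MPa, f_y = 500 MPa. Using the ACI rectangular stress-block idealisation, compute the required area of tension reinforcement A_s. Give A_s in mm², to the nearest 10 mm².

With M_n = 0.85 f'_c a b (d − a/2), solve the quadratic for a:
a = d − √(d² − 2M_n/(0.85 f'_c b)) = 500 − √(500² − 2 × 549×10⁶/(0.85 × 40.5 × 545)) = 62.42 mm.
A_s = 0.85 f'_c a b / f_y = 0.85 × 40.5 × 62.42 × 545 / 500 = 2342.2 mm².

A_s ≈ 2340 mm²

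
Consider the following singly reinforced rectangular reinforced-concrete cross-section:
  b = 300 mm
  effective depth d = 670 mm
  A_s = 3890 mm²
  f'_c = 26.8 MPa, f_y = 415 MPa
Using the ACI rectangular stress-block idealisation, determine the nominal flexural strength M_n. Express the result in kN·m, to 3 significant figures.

T = A_s f_y = 3890 × 415 = 1614350 N = 1614.35 kN.
From C = T: a = T/(0.85 f'_c b) = 1614350/(0.85 × 26.8 × 300) = 236.22 mm.
M_n = T(d − a/2) = 1614.35 kN × (670 − 118.11) mm = 890.94 kN·m.

M_n ≈ 891 kN·m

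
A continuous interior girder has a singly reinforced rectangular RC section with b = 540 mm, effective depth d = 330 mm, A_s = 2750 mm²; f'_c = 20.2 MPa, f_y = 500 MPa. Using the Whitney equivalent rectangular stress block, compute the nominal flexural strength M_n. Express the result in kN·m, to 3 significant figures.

M_n ≈ 352 kN·m

T = A_s f_y = 2750 × 500 = 1375000 N = 1375 kN.
From C = T: a = T/(0.85 f'_c b) = 1375000/(0.85 × 20.2 × 540) = 148.30 mm.
M_n = T(d − a/2) = 1375 kN × (330 − 74.15) mm = 351.79 kN·m.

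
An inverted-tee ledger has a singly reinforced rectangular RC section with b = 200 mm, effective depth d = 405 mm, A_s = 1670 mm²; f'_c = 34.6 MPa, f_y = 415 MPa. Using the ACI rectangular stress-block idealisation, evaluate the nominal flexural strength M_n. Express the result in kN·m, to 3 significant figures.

M_n ≈ 240 kN·m

T = A_s f_y = 1670 × 415 = 693050 N = 693.05 kN.
From C = T: a = T/(0.85 f'_c b) = 693050/(0.85 × 34.6 × 200) = 117.83 mm.
M_n = T(d − a/2) = 693.05 kN × (405 − 58.915) mm = 239.85 kN·m.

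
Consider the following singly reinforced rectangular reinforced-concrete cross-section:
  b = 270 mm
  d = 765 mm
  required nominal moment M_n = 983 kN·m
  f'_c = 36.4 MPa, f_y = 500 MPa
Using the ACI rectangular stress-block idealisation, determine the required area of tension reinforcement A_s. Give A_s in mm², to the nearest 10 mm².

With M_n = 0.85 f'_c a b (d − a/2), solve the quadratic for a:
a = d − √(d² − 2M_n/(0.85 f'_c b)) = 765 − √(765² − 2 × 983×10⁶/(0.85 × 36.4 × 270)) = 173.49 mm.
A_s = 0.85 f'_c a b / f_y = 0.85 × 36.4 × 173.49 × 270 / 500 = 2898.6 mm².

A_s ≈ 2900 mm²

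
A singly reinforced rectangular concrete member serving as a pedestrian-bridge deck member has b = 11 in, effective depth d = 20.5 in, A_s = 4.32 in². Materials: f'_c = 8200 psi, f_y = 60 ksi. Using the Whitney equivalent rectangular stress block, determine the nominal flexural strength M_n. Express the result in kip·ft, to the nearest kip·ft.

T = A_s f_y = 4.32 × 60 = 259.2 kips.
a = T/(0.85 f'_c b) = 259.2/(0.85 × 8.2 × 11) = 3.381 in.
M_n = T(d − a/2) = 259.2 × (20.5 − 1.6905) = 4875.4 kip·in = 4875.4/12 = 406.28 kip·ft.

M_n ≈ 406 kip·ft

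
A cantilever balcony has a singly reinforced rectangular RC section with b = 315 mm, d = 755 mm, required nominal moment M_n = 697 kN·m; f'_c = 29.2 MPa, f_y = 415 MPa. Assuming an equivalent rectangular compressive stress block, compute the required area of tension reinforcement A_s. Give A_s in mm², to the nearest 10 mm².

With M_n = 0.85 f'_c a b (d − a/2), solve the quadratic for a:
a = d − √(d² − 2M_n/(0.85 f'_c b)) = 755 − √(755² − 2 × 697×10⁶/(0.85 × 29.2 × 315)) = 129.12 mm.
A_s = 0.85 f'_c a b / f_y = 0.85 × 29.2 × 129.12 × 315 / 415 = 2432.5 mm².

A_s ≈ 2430 mm²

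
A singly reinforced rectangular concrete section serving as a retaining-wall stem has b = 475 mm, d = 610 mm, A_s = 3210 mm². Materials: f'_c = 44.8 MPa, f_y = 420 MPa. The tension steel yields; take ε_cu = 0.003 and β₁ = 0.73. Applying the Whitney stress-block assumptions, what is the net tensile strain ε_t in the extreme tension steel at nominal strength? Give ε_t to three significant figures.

ε_t ≈ 0.0149

a = A_s f_y/(0.85 f'_c b) = 74.54 mm.
β₁ = 0.73, so c = a/β₁ = 74.54/0.73 = 102.11 mm.
From the linear strain diagram with ε_cu = 0.003: ε_t = 0.003 (d − c)/c = 0.003 × (610 − 102.11)/102.11 = 0.0149.
Since ε_t ≥ 0.005, the section is tension-controlled.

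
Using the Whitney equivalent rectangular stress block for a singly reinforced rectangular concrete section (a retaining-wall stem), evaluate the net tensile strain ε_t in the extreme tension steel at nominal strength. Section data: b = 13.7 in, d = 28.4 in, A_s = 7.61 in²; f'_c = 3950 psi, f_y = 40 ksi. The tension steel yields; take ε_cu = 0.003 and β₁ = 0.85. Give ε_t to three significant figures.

a = A_s f_y/(0.85 f'_c b) = 6.618 in.
β₁ = 0.85, so c = a/β₁ = 6.618/0.85 = 7.786 in.
From the linear strain diagram with ε_cu = 0.003: ε_t = 0.003 (d − c)/c = 0.003 × (28.4 − 7.786)/7.786 = 0.00794.
Since ε_t ≥ 0.005, the section is tension-controlled.

ε_t ≈ 0.00794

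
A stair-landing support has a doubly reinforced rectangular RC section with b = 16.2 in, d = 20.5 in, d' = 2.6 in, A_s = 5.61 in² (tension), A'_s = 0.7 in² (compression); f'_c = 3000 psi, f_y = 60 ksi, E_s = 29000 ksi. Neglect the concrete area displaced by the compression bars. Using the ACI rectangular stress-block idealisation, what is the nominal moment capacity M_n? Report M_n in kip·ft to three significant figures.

M_n ≈ 478 kip·ft

Assume both steels yield.
a = (A_s − A'_s) f_y/(0.85 f'_c b) = (5.61 − 0.7) × 60/(0.85 × 3 × 16.2) = 7.131 in.
c = a/β₁ = 7.131/0.85 = 8.389 in; ε'_s = 0.003(c − d')/c = 0.0021 ≥ ε_y = 0.0021, so the compression steel yields.
M_n = (A_s − A'_s) f_y (d − a/2) + A'_s f_y (d − d') = 294.6 × (20.5 − 3.5655) + 42 × (20.5 − 2.6) = 4988.9 + 751.8 = 5740.7 kip·in = 5740.7/12 = 478.39 kip·ft.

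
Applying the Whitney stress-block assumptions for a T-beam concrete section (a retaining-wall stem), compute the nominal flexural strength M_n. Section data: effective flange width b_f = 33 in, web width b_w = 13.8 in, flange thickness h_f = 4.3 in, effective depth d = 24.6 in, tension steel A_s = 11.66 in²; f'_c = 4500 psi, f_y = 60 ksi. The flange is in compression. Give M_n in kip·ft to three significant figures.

M_n ≈ 1260 kip·ft

Tension: T = A_s f_y = 11.66 × 60 = 699.6 kips.
Try a within the flange: a = T/(0.85 f'_c b_f) = 699.6/(0.85 × 4.5 × 33) = 5.542 in.
a = 5.542 > h_f = 4.3 in: the block extends into the web. Split into flange-overhang and web parts.
C_f = 0.85 f'_c (b_f − b_w) h_f = 0.85 × 4.5 × (33 − 13.8) × 4.3 = 315.8 kips.
Remaining web compression depth: a_w = (T − C_f)/(0.85 f'_c b_w) = (699.6 − 315.8)/(0.85 × 4.5 × 13.8) = 7.271 in.
M_n = C_f(d − h_f/2) + (T − C_f)(d − a_w/2) = 315.8 × (24.6 − 2.15) + 383.8 × (24.6 − 3.6355) = 7089.7 + 8046.2 = 15135.9 kip·in.
M_n = 15135.9/12 = 1261.33 kip·ft.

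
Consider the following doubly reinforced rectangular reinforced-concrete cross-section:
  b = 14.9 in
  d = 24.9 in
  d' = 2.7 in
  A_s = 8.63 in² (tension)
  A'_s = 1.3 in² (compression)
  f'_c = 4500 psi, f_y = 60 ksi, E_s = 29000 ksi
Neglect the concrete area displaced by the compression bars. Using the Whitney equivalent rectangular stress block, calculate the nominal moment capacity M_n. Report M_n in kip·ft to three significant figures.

Assume both steels yield.
a = (A_s − A'_s) f_y/(0.85 f'_c b) = (8.63 − 1.3) × 60/(0.85 × 4.5 × 14.9) = 7.717 in.
c = a/β₁ = 7.717/0.825 = 9.354 in; ε'_s = 0.003(c − d')/c = 0.0021 ≥ ε_y = 0.0021, so the compression steel yields.
M_n = (A_s − A'_s) f_y (d − a/2) + A'_s f_y (d − d') = 439.8 × (24.9 − 3.8585) + 78 × (24.9 − 2.7) = 9254.1 + 1731.6 = 10985.7 kip·in = 10985.7/12 = 915.48 kip·ft.

M_n ≈ 915 kip·ft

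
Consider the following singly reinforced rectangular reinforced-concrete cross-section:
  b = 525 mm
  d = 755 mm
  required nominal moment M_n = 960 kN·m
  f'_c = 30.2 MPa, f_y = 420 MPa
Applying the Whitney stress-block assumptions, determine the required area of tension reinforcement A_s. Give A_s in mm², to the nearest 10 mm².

With M_n = 0.85 f'_c a b (d − a/2), solve the quadratic for a:
a = d − √(d² − 2M_n/(0.85 f'_c b)) = 755 − √(755² − 2 × 960×10⁶/(0.85 × 30.2 × 525)) = 101.12 mm.
A_s = 0.85 f'_c a b / f_y = 0.85 × 30.2 × 101.12 × 525 / 420 = 3244.7 mm².

A_s ≈ 3240 mm²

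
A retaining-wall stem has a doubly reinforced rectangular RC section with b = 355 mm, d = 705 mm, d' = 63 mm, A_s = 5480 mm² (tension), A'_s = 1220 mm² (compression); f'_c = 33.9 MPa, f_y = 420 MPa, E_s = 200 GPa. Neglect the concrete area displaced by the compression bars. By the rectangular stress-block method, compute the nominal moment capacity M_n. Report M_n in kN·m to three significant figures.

Assume both tension and compression steel yield.
Net tension couple steel: A_s − A'_s = 4260 mm².
a = (A_s − A'_s) f_y / (0.85 f'_c b) = 1789200/(0.85 × 33.9 × 355) = 174.91 mm.
c = a/β₁ = 174.91/0.808 = 216.47 mm; ε'_s = 0.003(c − d')/c = 0.0021 ≥ f_y/E_s = 0.0021, so compression steel does yield.
M_n = (A_s − A'_s) f_y (d − a/2) + A'_s f_y (d − d') = [1789200 × (705 − 87.455) + 512400 × (705 − 63)] × 10⁻⁶ = 1104.91 + 328.96 = 1433.87 kN·m.

M_n ≈ 1430 kN·m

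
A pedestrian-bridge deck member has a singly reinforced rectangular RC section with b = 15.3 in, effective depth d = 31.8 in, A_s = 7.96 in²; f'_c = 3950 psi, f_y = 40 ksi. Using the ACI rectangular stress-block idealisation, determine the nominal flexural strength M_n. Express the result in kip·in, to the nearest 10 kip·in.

M_n ≈ 9140 kip·in

T = A_s f_y = 7.96 × 40 = 318.4 kips.
a = T/(0.85 f'_c b) = 318.4/(0.85 × 3.95 × 15.3) = 6.198 in.
M_n = T(d − a/2) = 318.4 × (31.8 − 3.099) = 9138.4 kip·in.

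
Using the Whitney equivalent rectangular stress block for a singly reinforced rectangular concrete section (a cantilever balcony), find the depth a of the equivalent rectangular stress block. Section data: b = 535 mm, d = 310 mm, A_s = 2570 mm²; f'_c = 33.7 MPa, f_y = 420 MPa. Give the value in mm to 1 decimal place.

a ≈ 70.4 mm

T = A_s f_y = 2570 × 420 = 1079400 N = 1079.4 kN.
Setting C = 0.85 f'_c a b equal to T: a = 1079400/(0.85 × 33.7 × 535) = 70.4 mm.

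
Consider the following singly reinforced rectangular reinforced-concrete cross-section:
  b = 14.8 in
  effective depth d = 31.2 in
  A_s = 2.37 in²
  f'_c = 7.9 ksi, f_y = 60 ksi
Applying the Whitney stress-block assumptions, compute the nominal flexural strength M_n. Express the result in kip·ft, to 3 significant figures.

T = A_s f_y = 2.37 × 60 = 142.2 kips.
a = T/(0.85 f'_c b) = 142.2/(0.85 × 7.9 × 14.8) = 1.431 in.
M_n = T(d − a/2) = 142.2 × (31.2 − 0.7155) = 4334.9 kip·in = 4334.9/12 = 361.24 kip·ft.

M_n ≈ 361 kip·ft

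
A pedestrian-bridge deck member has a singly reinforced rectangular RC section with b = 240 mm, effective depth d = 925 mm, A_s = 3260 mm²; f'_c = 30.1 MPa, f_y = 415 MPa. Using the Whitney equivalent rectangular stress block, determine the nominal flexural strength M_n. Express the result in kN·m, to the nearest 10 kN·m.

T = A_s f_y = 3260 × 415 = 1352900 N = 1352.9 kN.
From C = T: a = T/(0.85 f'_c b) = 1352900/(0.85 × 30.1 × 240) = 220.33 mm.
M_n = T(d − a/2) = 1352.9 kN × (925 − 110.165) mm = 1102.39 kN·m.

M_n ≈ 1100 kN·m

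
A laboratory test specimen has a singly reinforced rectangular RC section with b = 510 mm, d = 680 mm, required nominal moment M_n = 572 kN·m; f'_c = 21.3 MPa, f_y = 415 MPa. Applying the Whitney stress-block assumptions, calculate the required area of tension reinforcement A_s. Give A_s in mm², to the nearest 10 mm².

With M_n = 0.85 f'_c a b (d − a/2), solve the quadratic for a:
a = d − √(d² − 2M_n/(0.85 f'_c b)) = 680 − √(680² − 2 × 572×10⁶/(0.85 × 21.3 × 510)) = 98.19 mm.
A_s = 0.85 f'_c a b / f_y = 0.85 × 21.3 × 98.19 × 510 / 415 = 2184.7 mm².

A_s ≈ 2180 mm²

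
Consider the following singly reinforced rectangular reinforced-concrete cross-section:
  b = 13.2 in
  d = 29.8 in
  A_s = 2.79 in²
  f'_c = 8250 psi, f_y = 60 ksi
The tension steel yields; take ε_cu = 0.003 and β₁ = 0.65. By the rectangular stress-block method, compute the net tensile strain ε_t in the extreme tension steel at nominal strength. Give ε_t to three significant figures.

ε_t ≈ 0.0291

a = A_s f_y/(0.85 f'_c b) = 1.808 in.
β₁ = 0.65, so c = a/β₁ = 1.808/0.65 = 2.782 in.
From the linear strain diagram with ε_cu = 0.003: ε_t = 0.003 (d − c)/c = 0.003 × (29.8 − 2.782)/2.782 = 0.0291.
Since ε_t ≥ 0.005, the section is tension-controlled.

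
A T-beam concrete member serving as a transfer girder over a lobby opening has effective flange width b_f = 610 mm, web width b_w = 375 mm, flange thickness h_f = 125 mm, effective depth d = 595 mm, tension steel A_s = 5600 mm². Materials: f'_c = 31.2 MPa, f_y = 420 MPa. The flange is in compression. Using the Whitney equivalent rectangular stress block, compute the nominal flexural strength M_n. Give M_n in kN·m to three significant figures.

M_n ≈ 1230 kN·m

Tension: T = A_s f_y = 5600 × 420 = 2352000 N.
Try a within the flange: a = T/(0.85 f'_c b_f) = 2352000/(0.85 × 31.2 × 610) = 145.39 mm.
a = 145.39 > h_f = 125 mm: the block extends into the web. Split into flange-overhang and web parts.
C_f = 0.85 f'_c (b_f − b_w) h_f = 0.85 × 31.2 × (610 − 375) × 125 = 779025 N.
Remaining web compression depth: a_w = (T − C_f)/(0.85 f'_c b_w) = (2352000 − 779025)/(0.85 × 31.2 × 375) = 158.17 mm.
M_n = C_f(d − h_f/2) + (T − C_f)(d − a_w/2) = 779025 × (595 − 62.5) + 1572975 × (595 − 79.085) = 414.83 + 811.52 = 1226.35 × 10⁶ N·mm.
M_n = 1226.35 kN·m.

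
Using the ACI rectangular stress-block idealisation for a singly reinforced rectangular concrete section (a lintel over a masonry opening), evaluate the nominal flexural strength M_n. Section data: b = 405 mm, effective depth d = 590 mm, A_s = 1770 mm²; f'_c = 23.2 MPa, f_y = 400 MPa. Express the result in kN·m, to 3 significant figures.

M_n ≈ 386 kN·m

T = A_s f_y = 1770 × 400 = 708000 N = 708 kN.
From C = T: a = T/(0.85 f'_c b) = 708000/(0.85 × 23.2 × 405) = 88.65 mm.
M_n = T(d − a/2) = 708 kN × (590 − 44.325) mm = 386.34 kN·m.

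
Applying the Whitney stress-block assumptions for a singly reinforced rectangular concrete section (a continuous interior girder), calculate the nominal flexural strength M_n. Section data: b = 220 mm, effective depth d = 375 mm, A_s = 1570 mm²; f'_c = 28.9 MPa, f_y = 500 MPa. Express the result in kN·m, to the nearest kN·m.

T = A_s f_y = 1570 × 500 = 785000 N = 785 kN.
From C = T: a = T/(0.85 f'_c b) = 785000/(0.85 × 28.9 × 220) = 145.25 mm.
M_n = T(d − a/2) = 785 kN × (375 − 72.625) mm = 237.36 kN·m.

M_n ≈ 237 kN·m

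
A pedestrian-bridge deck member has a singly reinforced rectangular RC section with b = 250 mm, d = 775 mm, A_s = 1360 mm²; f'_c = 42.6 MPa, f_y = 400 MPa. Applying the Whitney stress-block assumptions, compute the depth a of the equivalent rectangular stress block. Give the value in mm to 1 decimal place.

T = A_s f_y = 1360 × 400 = 544000 N = 544 kN.
Setting C = 0.85 f'_c a b equal to T: a = 544000/(0.85 × 42.6 × 250) = 60.1 mm.

a ≈ 60.1 mm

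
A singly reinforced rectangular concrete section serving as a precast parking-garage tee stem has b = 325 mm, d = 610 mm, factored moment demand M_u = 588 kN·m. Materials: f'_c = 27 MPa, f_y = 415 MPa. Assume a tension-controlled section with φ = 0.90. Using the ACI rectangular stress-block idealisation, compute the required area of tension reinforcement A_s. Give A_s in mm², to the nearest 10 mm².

A_s ≈ 2990 mm²

M_n = M_u/φ = 588/0.90 = 653.333 kN·m.
With M_n = 0.85 f'_c a b (d − a/2), solve the quadratic for a:
a = d − √(d² − 2M_n/(0.85 f'_c b)) = 610 − √(610² − 2 × 653.333×10⁶/(0.85 × 27 × 325)) = 166.25 mm.
A_s = 0.85 f'_c a b / f_y = 0.85 × 27 × 166.25 × 325 / 415 = 2988.0 mm².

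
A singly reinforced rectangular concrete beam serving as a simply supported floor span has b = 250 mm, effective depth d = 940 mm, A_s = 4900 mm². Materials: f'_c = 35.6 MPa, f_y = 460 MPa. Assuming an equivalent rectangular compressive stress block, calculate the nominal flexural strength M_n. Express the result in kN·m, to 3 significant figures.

M_n ≈ 1780 kN·m

T = A_s f_y = 4900 × 460 = 2254000 N = 2254 kN.
From C = T: a = T/(0.85 f'_c b) = 2254000/(0.85 × 35.6 × 250) = 297.95 mm.
M_n = T(d − a/2) = 2254 kN × (940 − 148.975) mm = 1782.97 kN·m.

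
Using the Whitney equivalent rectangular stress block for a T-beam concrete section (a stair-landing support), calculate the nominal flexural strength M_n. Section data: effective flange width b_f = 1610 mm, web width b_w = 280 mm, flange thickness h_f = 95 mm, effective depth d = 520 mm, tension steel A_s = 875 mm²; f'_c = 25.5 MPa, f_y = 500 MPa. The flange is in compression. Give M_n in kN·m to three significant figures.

Tension: T = A_s f_y = 875 × 500 = 437500 N.
Try a within the flange: a = T/(0.85 f'_c b_f) = 437500/(0.85 × 25.5 × 1610) = 12.54 mm.
Since a = 12.54 ≤ h_f = 95 mm, the stress block lies entirely in the flange; analyse as a rectangular beam of width b_f.
M_n = T(d − a/2) = 437500 × (520 − 6.27) = 224.76 × 10⁶ N·mm.
M_n = 224.76 kN·m.

M_n ≈ 225 kN·m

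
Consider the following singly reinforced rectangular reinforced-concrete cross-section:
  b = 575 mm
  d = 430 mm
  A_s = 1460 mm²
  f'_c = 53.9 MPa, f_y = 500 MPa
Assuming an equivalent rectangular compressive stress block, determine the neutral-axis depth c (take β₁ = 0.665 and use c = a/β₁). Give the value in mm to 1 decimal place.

c ≈ 41.7 mm

T = A_s f_y = 1460 × 500 = 730000 N = 730 kN.
Setting C = 0.85 f'_c a b equal to T: a = 730000/(0.85 × 53.9 × 575) = 27.711 mm.
With β₁ = 0.665, c = a/β₁ = 27.711/0.665 = 41.7 mm.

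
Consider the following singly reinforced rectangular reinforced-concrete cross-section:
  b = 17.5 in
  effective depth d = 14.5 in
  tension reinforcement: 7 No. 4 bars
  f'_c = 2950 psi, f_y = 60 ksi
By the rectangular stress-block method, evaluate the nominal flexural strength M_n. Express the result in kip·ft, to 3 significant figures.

M_n ≈ 94.8 kip·ft

A_s = 7 × 0.2 = 1.4 in².
T = A_s f_y = 1.4 × 60 = 84 kips.
a = T/(0.85 f'_c b) = 84/(0.85 × 2.95 × 17.5) = 1.914 in.
M_n = T(d − a/2) = 84 × (14.5 − 0.957) = 1137.6 kip·in = 1137.6/12 = 94.80 kip·ft.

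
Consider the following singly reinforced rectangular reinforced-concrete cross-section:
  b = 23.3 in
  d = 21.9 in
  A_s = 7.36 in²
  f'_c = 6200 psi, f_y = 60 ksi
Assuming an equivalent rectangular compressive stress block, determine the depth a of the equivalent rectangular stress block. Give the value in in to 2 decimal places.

a ≈ 3.60 in

T = A_s f_y = 7.36 × 60 = 441.6 kips.
a = T/(0.85 f'_c b) = 441.6/(0.85 × 6.2 × 23.3) = 3.60 in.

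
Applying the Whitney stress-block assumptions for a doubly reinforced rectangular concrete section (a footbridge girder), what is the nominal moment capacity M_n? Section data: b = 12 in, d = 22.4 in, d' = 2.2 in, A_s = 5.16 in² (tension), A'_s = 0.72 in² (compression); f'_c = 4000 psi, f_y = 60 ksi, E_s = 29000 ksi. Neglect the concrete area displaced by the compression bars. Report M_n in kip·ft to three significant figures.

M_n ≈ 498 kip·ft

Assume both steels yield.
a = (A_s − A'_s) f_y/(0.85 f'_c b) = (5.16 − 0.72) × 60/(0.85 × 4 × 12) = 6.529 in.
c = a/β₁ = 6.529/0.85 = 7.681 in; ε'_s = 0.003(c − d')/c = 0.0021 ≥ ε_y = 0.0021, so the compression steel yields.
M_n = (A_s − A'_s) f_y (d − a/2) + A'_s f_y (d − d') = 266.4 × (22.4 − 3.2645) + 43.2 × (22.4 − 2.2) = 5097.7 + 872.6 = 5970.3 kip·in = 5970.3/12 = 497.53 kip·ft.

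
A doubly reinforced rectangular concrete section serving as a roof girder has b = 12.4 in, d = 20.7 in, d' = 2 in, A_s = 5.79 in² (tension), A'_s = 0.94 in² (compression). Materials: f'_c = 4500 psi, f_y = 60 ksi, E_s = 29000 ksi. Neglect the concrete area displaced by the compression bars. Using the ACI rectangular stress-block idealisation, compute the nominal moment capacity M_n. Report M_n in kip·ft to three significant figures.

M_n ≈ 515 kip·ft

Assume both steels yield.
a = (A_s − A'_s) f_y/(0.85 f'_c b) = (5.79 − 0.94) × 60/(0.85 × 4.5 × 12.4) = 6.135 in.
c = a/β₁ = 6.135/0.825 = 7.436 in; ε'_s = 0.003(c − d')/c = 0.0022 ≥ ε_y = 0.0021, so the compression steel yields.
M_n = (A_s − A'_s) f_y (d − a/2) + A'_s f_y (d − d') = 291 × (20.7 − 3.0675) + 56.4 × (20.7 − 2) = 5131.1 + 1054.7 = 6185.8 kip·in = 6185.8/12 = 515.48 kip·ft.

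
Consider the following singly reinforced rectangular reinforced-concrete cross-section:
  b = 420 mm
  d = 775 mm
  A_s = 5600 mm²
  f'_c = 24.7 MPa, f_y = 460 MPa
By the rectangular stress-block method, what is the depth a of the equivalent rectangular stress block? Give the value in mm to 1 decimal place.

T = A_s f_y = 5600 × 460 = 2576000 N = 2576 kN.
Setting C = 0.85 f'_c a b equal to T: a = 2576000/(0.85 × 24.7 × 420) = 292.1 mm.

a ≈ 292.1 mm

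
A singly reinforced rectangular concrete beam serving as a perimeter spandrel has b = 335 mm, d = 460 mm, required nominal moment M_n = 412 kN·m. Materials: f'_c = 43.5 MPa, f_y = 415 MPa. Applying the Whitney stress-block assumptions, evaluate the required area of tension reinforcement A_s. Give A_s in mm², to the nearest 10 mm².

With M_n = 0.85 f'_c a b (d − a/2), solve the quadratic for a:
a = d − √(d² − 2M_n/(0.85 f'_c b)) = 460 − √(460² − 2 × 412×10⁶/(0.85 × 43.5 × 335)) = 79.11 mm.
A_s = 0.85 f'_c a b / f_y = 0.85 × 43.5 × 79.11 × 335 / 415 = 2361.2 mm².

A_s ≈ 2360 mm²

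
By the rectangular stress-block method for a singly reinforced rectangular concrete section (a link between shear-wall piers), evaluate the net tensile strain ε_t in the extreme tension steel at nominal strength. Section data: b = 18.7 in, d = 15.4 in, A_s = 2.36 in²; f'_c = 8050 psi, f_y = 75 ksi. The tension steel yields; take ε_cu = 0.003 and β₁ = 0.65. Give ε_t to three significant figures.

ε_t ≈ 0.0187

a = A_s f_y/(0.85 f'_c b) = 1.383 in.
β₁ = 0.65, so c = a/β₁ = 1.383/0.65 = 2.128 in.
From the linear strain diagram with ε_cu = 0.003: ε_t = 0.003 (d − c)/c = 0.003 × (15.4 − 2.128)/2.128 = 0.0187.
Since ε_t ≥ 0.005, the section is tension-controlled.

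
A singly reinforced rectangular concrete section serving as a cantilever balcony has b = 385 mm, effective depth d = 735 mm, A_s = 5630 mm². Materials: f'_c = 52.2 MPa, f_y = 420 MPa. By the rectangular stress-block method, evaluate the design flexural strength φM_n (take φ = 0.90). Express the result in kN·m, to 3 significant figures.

T = A_s f_y = 5630 × 420 = 2364600 N = 2364.6 kN.
From C = T: a = T/(0.85 f'_c b) = 2364600/(0.85 × 52.2 × 385) = 138.42 mm.
M_n = T(d − a/2) = 2364.6 kN × (735 − 69.21) mm = 1574.33 kN·m.
φM_n = 0.90 × 1574.33 = 1416.90 kN·m.

φM_n ≈ 1420 kN·m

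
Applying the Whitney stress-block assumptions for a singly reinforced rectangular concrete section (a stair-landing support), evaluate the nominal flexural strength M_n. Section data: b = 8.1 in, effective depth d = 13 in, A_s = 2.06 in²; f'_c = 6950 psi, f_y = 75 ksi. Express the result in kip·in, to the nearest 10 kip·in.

M_n ≈ 1760 kip·in

T = A_s f_y = 2.06 × 75 = 154.5 kips.
a = T/(0.85 f'_c b) = 154.5/(0.85 × 6.95 × 8.1) = 3.229 in.
M_n = T(d − a/2) = 154.5 × (13 − 1.6145) = 1759.1 kip·in.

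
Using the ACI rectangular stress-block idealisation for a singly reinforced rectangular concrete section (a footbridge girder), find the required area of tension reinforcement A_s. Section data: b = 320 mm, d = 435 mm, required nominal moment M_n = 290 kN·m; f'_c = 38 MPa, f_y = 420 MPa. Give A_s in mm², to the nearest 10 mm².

A_s ≈ 1730 mm²

With M_n = 0.85 f'_c a b (d − a/2), solve the quadratic for a:
a = d − √(d² − 2M_n/(0.85 f'_c b)) = 435 − √(435² − 2 × 290×10⁶/(0.85 × 38 × 320)) = 70.16 mm.
A_s = 0.85 f'_c a b / f_y = 0.85 × 38 × 70.16 × 320 / 420 = 1726.6 mm².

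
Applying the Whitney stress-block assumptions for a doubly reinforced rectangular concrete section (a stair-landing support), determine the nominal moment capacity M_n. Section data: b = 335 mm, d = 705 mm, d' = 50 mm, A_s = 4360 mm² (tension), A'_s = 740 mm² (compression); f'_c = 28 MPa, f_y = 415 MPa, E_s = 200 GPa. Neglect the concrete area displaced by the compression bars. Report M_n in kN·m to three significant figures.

M_n ≈ 1120 kN·m

Assume both tension and compression steel yield.
Net tension couple steel: A_s − A'_s = 3620 mm².
a = (A_s − A'_s) f_y / (0.85 f'_c b) = 1502300/(0.85 × 28 × 335) = 188.42 mm.
c = a/β₁ = 188.42/0.85 = 221.67 mm; ε'_s = 0.003(c − d')/c = 0.0023 ≥ f_y/E_s = 0.0021, so compression steel does yield.
M_n = (A_s − A'_s) f_y (d − a/2) + A'_s f_y (d − d') = [1502300 × (705 − 94.21) + 307100 × (705 − 50)] × 10⁻⁶ = 917.59 + 201.15 = 1118.74 kN·m.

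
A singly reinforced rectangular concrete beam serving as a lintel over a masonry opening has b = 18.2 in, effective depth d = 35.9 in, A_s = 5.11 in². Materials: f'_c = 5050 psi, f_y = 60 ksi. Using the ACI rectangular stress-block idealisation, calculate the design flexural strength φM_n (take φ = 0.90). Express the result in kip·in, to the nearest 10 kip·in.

φM_n ≈ 9360 kip·in

T = A_s f_y = 5.11 × 60 = 306.6 kips.
a = T/(0.85 f'_c b) = 306.6/(0.85 × 5.05 × 18.2) = 3.925 in.
M_n = T(d − a/2) = 306.6 × (35.9 − 1.9625) = 10405.2 kip·in.
φM_n = 0.90 × 10405.2 = 9364.7 kip·in.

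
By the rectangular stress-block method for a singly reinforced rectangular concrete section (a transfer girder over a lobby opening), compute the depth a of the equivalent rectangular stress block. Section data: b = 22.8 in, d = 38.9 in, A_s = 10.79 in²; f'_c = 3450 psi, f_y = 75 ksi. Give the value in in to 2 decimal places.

a ≈ 12.10 in

T = A_s f_y = 10.79 × 75 = 809.25 kips.
a = T/(0.85 f'_c b) = 809.25/(0.85 × 3.45 × 22.8) = 12.10 in.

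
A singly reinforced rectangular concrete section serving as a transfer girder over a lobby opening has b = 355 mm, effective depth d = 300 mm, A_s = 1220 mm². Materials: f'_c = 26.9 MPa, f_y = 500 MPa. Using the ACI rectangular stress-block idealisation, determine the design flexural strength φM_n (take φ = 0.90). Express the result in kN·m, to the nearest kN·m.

φM_n ≈ 144 kN·m

T = A_s f_y = 1220 × 500 = 610000 N = 610 kN.
From C = T: a = T/(0.85 f'_c b) = 610000/(0.85 × 26.9 × 355) = 75.15 mm.
M_n = T(d − a/2) = 610 kN × (300 − 37.575) mm = 160.08 kN·m.
φM_n = 0.90 × 160.08 = 144.07 kN·m.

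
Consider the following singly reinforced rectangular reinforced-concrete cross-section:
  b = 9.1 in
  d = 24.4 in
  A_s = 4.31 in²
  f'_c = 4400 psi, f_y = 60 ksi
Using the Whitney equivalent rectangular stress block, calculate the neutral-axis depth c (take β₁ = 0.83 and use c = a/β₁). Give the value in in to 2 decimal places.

c ≈ 9.15 in

T = A_s f_y = 4.31 × 60 = 258.6 kips.
a = T/(0.85 f'_c b) = 258.6/(0.85 × 4.4 × 9.1) = 7.5983 in.
With β₁ = 0.83, c = a/β₁ = 7.5983/0.83 = 9.15 in.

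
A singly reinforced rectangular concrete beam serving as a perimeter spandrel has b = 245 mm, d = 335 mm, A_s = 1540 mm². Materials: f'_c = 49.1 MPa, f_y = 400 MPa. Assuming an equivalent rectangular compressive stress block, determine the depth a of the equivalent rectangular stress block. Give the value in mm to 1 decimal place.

a ≈ 60.2 mm

T = A_s f_y = 1540 × 400 = 616000 N = 616 kN.
Setting C = 0.85 f'_c a b equal to T: a = 616000/(0.85 × 49.1 × 245) = 60.2 mm.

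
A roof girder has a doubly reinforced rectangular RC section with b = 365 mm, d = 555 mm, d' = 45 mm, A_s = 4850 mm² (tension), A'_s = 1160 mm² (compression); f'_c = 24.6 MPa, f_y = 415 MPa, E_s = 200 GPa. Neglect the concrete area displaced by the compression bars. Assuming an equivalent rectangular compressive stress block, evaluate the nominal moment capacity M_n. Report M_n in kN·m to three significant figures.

M_n ≈ 942 kN·m

Assume both tension and compression steel yield.
Net tension couple steel: A_s − A'_s = 3690 mm².
a = (A_s − A'_s) f_y / (0.85 f'_c b) = 1531350/(0.85 × 24.6 × 365) = 200.64 mm.
c = a/β₁ = 200.64/0.85 = 236.05 mm; ε'_s = 0.003(c − d')/c = 0.0024 ≥ f_y/E_s = 0.0021, so compression steel does yield.
M_n = (A_s − A'_s) f_y (d − a/2) + A'_s f_y (d − d') = [1531350 × (555 − 100.32) + 481400 × (555 − 45)] × 10⁻⁶ = 696.27 + 245.51 = 941.78 kN·m.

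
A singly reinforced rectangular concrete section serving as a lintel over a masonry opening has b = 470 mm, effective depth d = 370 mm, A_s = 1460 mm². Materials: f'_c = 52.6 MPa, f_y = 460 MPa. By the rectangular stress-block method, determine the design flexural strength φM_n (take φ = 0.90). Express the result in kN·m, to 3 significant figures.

φM_n ≈ 214 kN·m

T = A_s f_y = 1460 × 460 = 671600 N = 671.6 kN.
From C = T: a = T/(0.85 f'_c b) = 671600/(0.85 × 52.6 × 470) = 31.96 mm.
M_n = T(d − a/2) = 671.6 kN × (370 − 15.98) mm = 237.76 kN·m.
φM_n = 0.90 × 237.76 = 213.98 kN·m.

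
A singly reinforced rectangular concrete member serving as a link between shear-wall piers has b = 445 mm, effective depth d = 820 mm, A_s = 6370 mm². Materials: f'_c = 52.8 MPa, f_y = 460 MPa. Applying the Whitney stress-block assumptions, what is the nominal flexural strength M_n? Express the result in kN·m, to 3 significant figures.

T = A_s f_y = 6370 × 460 = 2930200 N = 2930.2 kN.
From C = T: a = T/(0.85 f'_c b) = 2930200/(0.85 × 52.8 × 445) = 146.72 mm.
M_n = T(d − a/2) = 2930.2 kN × (820 − 73.36) mm = 2187.80 kN·m.

M_n ≈ 2190 kN·m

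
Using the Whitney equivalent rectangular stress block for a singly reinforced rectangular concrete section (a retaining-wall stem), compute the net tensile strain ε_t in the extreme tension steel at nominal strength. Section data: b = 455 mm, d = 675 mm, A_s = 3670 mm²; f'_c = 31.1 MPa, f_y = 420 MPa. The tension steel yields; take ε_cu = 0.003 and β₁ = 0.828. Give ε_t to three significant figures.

a = A_s f_y/(0.85 f'_c b) = 128.15 mm.
β₁ = 0.828, so c = a/β₁ = 128.15/0.828 = 154.77 mm.
From the linear strain diagram with ε_cu = 0.003: ε_t = 0.003 (d − c)/c = 0.003 × (675 − 154.77)/154.77 = 0.0101.
Since ε_t ≥ 0.005, the section is tension-controlled.

ε_t ≈ 0.0101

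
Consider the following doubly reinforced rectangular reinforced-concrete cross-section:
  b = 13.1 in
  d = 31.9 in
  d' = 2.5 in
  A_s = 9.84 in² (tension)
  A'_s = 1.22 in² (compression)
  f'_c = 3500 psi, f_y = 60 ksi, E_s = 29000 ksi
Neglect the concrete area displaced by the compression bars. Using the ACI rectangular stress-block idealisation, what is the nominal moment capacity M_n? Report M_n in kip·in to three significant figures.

Assume both steels yield.
a = (A_s − A'_s) f_y/(0.85 f'_c b) = (9.84 − 1.22) × 60/(0.85 × 3.5 × 13.1) = 13.271 in.
c = a/β₁ = 13.271/0.85 = 15.613 in; ε'_s = 0.003(c − d')/c = 0.0025 ≥ ε_y = 0.0021, so the compression steel yields.
M_n = (A_s − A'_s) f_y (d − a/2) + A'_s f_y (d − d') = 517.2 × (31.9 − 6.6355) + 73.2 × (31.9 − 2.5) = 13066.8 + 2152.1 = 15218.9 kip·in.

M_n ≈ 15200 kip·in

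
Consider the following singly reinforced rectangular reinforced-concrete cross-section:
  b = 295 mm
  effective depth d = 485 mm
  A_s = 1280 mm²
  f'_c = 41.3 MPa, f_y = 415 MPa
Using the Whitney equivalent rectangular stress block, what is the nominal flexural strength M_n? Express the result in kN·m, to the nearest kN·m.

T = A_s f_y = 1280 × 415 = 531200 N = 531.2 kN.
From C = T: a = T/(0.85 f'_c b) = 531200/(0.85 × 41.3 × 295) = 51.29 mm.
M_n = T(d − a/2) = 531.2 kN × (485 − 25.645) mm = 244.01 kN·m.

M_n ≈ 244 kN·m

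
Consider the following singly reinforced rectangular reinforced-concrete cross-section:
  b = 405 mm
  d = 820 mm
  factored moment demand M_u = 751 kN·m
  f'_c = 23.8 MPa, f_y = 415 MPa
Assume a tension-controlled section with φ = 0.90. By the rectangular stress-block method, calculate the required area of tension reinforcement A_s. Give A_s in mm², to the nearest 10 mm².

A_s ≈ 2670 mm²

M_n = M_u/φ = 751/0.90 = 834.444 kN·m.
With M_n = 0.85 f'_c a b (d − a/2), solve the quadratic for a:
a = d − √(d² − 2M_n/(0.85 f'_c b)) = 820 − √(820² − 2 × 834.444×10⁶/(0.85 × 23.8 × 405)) = 135.38 mm.
A_s = 0.85 f'_c a b / f_y = 0.85 × 23.8 × 135.38 × 405 / 415 = 2672.7 mm².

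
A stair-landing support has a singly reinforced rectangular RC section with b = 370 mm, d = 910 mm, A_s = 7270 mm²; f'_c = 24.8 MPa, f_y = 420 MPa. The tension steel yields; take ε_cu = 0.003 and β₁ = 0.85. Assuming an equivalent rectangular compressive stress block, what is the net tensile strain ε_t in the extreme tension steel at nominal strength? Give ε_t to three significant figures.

ε_t ≈ 0.00293

a = A_s f_y/(0.85 f'_c b) = 391.48 mm.
β₁ = 0.85, so c = a/β₁ = 391.48/0.85 = 460.56 mm.
From the linear strain diagram with ε_cu = 0.003: ε_t = 0.003 (d − c)/c = 0.003 × (910 − 460.56)/460.56 = 0.00293.
ε_t < 0.004 — the section is over-reinforced for flexure under ACI limits.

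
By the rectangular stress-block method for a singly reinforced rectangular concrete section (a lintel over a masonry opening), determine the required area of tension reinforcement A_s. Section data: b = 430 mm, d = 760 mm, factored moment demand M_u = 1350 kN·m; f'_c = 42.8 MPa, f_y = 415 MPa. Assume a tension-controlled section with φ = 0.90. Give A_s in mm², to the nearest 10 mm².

A_s ≈ 5230 mm²

M_n = M_u/φ = 1350/0.90 = 1500 kN·m.
With M_n = 0.85 f'_c a b (d − a/2), solve the quadratic for a:
a = d − √(d² − 2M_n/(0.85 f'_c b)) = 760 − √(760² − 2 × 1500×10⁶/(0.85 × 42.8 × 430)) = 138.85 mm.
A_s = 0.85 f'_c a b / f_y = 0.85 × 42.8 × 138.85 × 430 / 415 = 5233.9 mm².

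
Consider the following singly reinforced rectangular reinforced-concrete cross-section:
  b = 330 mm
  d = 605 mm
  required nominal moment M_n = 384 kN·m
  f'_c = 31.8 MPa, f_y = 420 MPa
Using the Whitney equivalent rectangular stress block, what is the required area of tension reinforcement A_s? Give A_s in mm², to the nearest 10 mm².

With M_n = 0.85 f'_c a b (d − a/2), solve the quadratic for a:
a = d − √(d² − 2M_n/(0.85 f'_c b)) = 605 − √(605² − 2 × 384×10⁶/(0.85 × 31.8 × 330)) = 75.92 mm.
A_s = 0.85 f'_c a b / f_y = 0.85 × 31.8 × 75.92 × 330 / 420 = 1612.4 mm².

A_s ≈ 1610 mm²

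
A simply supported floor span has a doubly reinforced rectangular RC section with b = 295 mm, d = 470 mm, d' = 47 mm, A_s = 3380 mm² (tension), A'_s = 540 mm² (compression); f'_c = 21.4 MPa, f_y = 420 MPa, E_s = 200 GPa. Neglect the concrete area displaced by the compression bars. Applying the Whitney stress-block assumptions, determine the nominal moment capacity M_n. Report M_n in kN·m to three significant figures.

M_n ≈ 524 kN·m

Assume both tension and compression steel yield.
Net tension couple steel: A_s − A'_s = 2840 mm².
a = (A_s − A'_s) f_y / (0.85 f'_c b) = 1192800/(0.85 × 21.4 × 295) = 222.29 mm.
c = a/β₁ = 222.29/0.85 = 261.52 mm; ε'_s = 0.003(c − d')/c = 0.0025 ≥ f_y/E_s = 0.0021, so compression steel does yield.
M_n = (A_s − A'_s) f_y (d − a/2) + A'_s f_y (d − d') = [1192800 × (470 − 111.145) + 226800 × (470 − 47)] × 10⁻⁶ = 428.04 + 95.94 = 523.98 kN·m.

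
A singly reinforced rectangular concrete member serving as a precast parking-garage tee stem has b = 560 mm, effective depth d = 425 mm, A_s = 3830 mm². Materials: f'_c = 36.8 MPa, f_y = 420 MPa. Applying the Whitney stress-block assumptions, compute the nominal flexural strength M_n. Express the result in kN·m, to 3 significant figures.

T = A_s f_y = 3830 × 420 = 1608600 N = 1608.6 kN.
From C = T: a = T/(0.85 f'_c b) = 1608600/(0.85 × 36.8 × 560) = 91.83 mm.
M_n = T(d − a/2) = 1608.6 kN × (425 − 45.915) mm = 609.80 kN·m.

M_n ≈ 610 kN·m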